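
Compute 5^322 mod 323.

263

5^1 ≡ 5 (mod 323)
5^2 ≡ 5^2 = 25 ≡ 25 (mod 323)
5^4 ≡ 25^2 = 625 ≡ 302 (mod 323)
5^8 ≡ 302^2 = 91204 ≡ 118 (mod 323)
5^16 ≡ 118^2 = 13924 ≡ 35 (mod 323)
5^32 ≡ 35^2 = 1225 ≡ 256 (mod 323)
5^64 ≡ 256^2 = 65536 ≡ 290 (mod 323)
5^128 ≡ 290^2 = 84100 ≡ 120 (mod 323)
5^256 ≡ 120^2 = 14400 ≡ 188 (mod 323)
322 = 256 + 64 + 2 in binary powers of 2.
So 5^322 ≡ 188 · 290 · 25 ≡ 263 (mod 323).
Since 263 ≠ 1, base 5 is a Fermat witness: 323 is composite.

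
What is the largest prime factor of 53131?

53131 = 13 · 4087
4087 = 61 · 67
67 is prime.
So 53131 = 13 · 61 · 67; the largest prime factor is 67.

67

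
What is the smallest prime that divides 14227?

14227 is odd.
Digit sum 16, not divisible by 3.
Ends in 7: not divisible by 5.
7: 14227 = 7·2032 + 3
11: 14227 = 11·1293 + 4
13: 14227 = 13·1094 + 5
17: 14227 = 17·836 + 15
19: 14227 = 19·748 + 15
23: 14227 = 23·618 + 13
29: 14227 = 29·490 + 17
31: 14227 = 31·458 + 29
37: 14227 = 37·384 + 19
41: 14227 = 41·347

41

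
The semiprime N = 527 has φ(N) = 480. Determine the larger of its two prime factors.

31

φ(n) = (p−1)(q−1) = n − (p+q) + 1, so p + q = 527 − 480 + 1 = 48.
p and q are the roots of t² − 48t + 527 = 0.
Discriminant: 48² − 4·527 = 2304 − 2108 = 196; √196 = 14.
q = (48 − 14)/2 = 17, p = (48 + 14)/2 = 31.
Check: 17 · 31 = 527.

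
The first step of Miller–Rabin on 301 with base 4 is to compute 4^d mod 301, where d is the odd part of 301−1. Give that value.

301 − 1 = 300 = 2^2 · 75, so d = 75.
4^1 ≡ 4 (mod 301)
4^2 ≡ 4^2 = 16 ≡ 16 (mod 301)
4^4 ≡ 16^2 = 256 ≡ 256 (mod 301)
4^8 ≡ 256^2 = 65536 ≡ 219 (mod 301)
4^16 ≡ 219^2 = 47961 ≡ 102 (mod 301)
4^32 ≡ 102^2 = 10404 ≡ 170 (mod 301)
4^64 ≡ 170^2 = 28900 ≡ 4 (mod 301)
75 = 64 + 8 + 2 + 1 in binary powers of 2.
So 4^75 ≡ 4 · 219 · 16 · 4 ≡ 78 (mod 301).
Squaring chain: 78 → 64; never reaches −1, so base 4 is a Miller–Rabin witness that 301 is composite.

78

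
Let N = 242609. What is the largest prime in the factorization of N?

242609 = 37 · 6557
6557 = 79 · 83
83 is prime.
So 242609 = 37 · 79 · 83; the largest prime factor is 83.

83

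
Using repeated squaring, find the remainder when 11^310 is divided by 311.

1

11^1 ≡ 11 (mod 311)
11^2 ≡ 11^2 = 121 ≡ 121 (mod 311)
11^4 ≡ 121^2 = 14641 ≡ 24 (mod 311)
11^8 ≡ 24^2 = 576 ≡ 265 (mod 311)
11^16 ≡ 265^2 = 70225 ≡ 250 (mod 311)
11^32 ≡ 250^2 = 62500 ≡ 300 (mod 311)
11^64 ≡ 300^2 = 90000 ≡ 121 (mod 311)
11^128 ≡ 121^2 = 14641 ≡ 24 (mod 311)
11^256 ≡ 24^2 = 576 ≡ 265 (mod 311)
310 = 256 + 32 + 16 + 4 + 2 in binary powers of 2.
So 11^310 ≡ 265 · 300 · 250 · 24 · 121 ≡ 1 (mod 311).
Since the result is 1, base 11 gives no evidence that 311 is composite.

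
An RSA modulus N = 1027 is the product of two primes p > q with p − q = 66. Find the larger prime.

79

Since p = q + 66, we have 1027 = q(q + 66), so q² + 66q − 1027 = 0.
Discriminant: 66² + 4·1027 = 4356 + 4108 = 8464; √8464 = 92.
q = (−66 + 92)/2 = 13, and p = q + 66 = 79.
Check: 13 · 79 = 1027.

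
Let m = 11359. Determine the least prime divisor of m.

37

11359 is odd.
Digit sum 19, not divisible by 3.
Ends in 9: not divisible by 5.
7: 11359 = 7·1622 + 5
11: 11359 = 11·1032 + 7
13: 11359 = 13·873 + 10
17: 11359 = 17·668 + 3
19: 11359 = 19·597 + 16
23: 11359 = 23·493 + 20
29: 11359 = 29·391 + 20
31: 11359 = 31·366 + 13
37: 11359 = 37·307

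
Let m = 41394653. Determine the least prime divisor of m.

97

41394653 is odd.
Digit sum 35, not divisible by 3.
Ends in 3: not divisible by 5.
7: 41394653 = 7·5913521 + 6
11: 41394653 = 11·3763150 + 3
13: 41394653 = 13·3184204 + 1
17: 41394653 = 17·2434979 + 10
19: 41394653 = 19·2178665 + 18
23: 41394653 = 23·1799767 + 12
29: 41394653 = 29·1427401 + 24
31: 41394653 = 31·1335311 + 12
37: 41394653 = 37·1118774 + 15
41: 41394653 = 41·1009625 + 28
43: 41394653 = 43·962666 + 15
47: 41394653 = 47·880737 + 14
53: 41394653 = 53·781031 + 10
59: 41394653 = 59·701604 + 17
61: 41394653 = 61·678600 + 53
67: 41394653 = 67·617830 + 43
71: 41394653 = 71·583023 + 20
73: 41394653 = 73·567050 + 3
79: 41394653 = 79·523982 + 75
83: 41394653 = 83·498730 + 63
89: 41394653 = 89·465108 + 41
97: 41394653 = 97·426749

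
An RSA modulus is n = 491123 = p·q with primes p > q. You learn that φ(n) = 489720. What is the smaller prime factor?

661

φ(n) = (p−1)(q−1) = n − (p+q) + 1, so p + q = 491123 − 489720 + 1 = 1404.
p and q are the roots of t² − 1404t + 491123 = 0.
Discriminant: 1404² − 4·491123 = 1971216 − 1964492 = 6724; √6724 = 82.
q = (1404 − 82)/2 = 661, p = (1404 + 82)/2 = 743.
Check: 661 · 743 = 491123.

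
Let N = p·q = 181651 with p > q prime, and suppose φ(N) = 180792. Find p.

φ(n) = (p−1)(q−1) = n − (p+q) + 1, so p + q = 181651 − 180792 + 1 = 860.
p and q are the roots of t² − 860t + 181651 = 0.
Discriminant: 860² − 4·181651 = 739600 − 726604 = 12996; √12996 = 114.
q = (860 − 114)/2 = 373, p = (860 + 114)/2 = 487.
Check: 373 · 487 = 181651.

487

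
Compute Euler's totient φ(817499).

Factor: 817499 = 41 · 127 · 157.
φ(817499) = (41−1) · (127−1) · (157−1) = 40 · 126 · 156 = 786240.

786240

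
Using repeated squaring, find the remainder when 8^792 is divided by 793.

8^1 ≡ 8 (mod 793)
8^2 ≡ 8^2 = 64 ≡ 64 (mod 793)
8^4 ≡ 64^2 = 4096 ≡ 131 (mod 793)
8^8 ≡ 131^2 = 17161 ≡ 508 (mod 793)
8^16 ≡ 508^2 = 258064 ≡ 339 (mod 793)
8^32 ≡ 339^2 = 114921 ≡ 729 (mod 793)
8^64 ≡ 729^2 = 531441 ≡ 131 (mod 793)
8^128 ≡ 131^2 = 17161 ≡ 508 (mod 793)
8^256 ≡ 508^2 = 258064 ≡ 339 (mod 793)
8^512 ≡ 339^2 = 114921 ≡ 729 (mod 793)
792 = 512 + 256 + 16 + 8 in binary powers of 2.
So 8^792 ≡ 729 · 339 · 339 · 508 ≡ 729 (mod 793).
Since 729 ≠ 1, base 8 is a Fermat witness: 793 is composite.

729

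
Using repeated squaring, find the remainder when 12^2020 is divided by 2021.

397

12^1 ≡ 12 (mod 2021)
12^2 ≡ 12^2 = 144 ≡ 144 (mod 2021)
12^4 ≡ 144^2 = 20736 ≡ 526 (mod 2021)
12^8 ≡ 526^2 = 276676 ≡ 1820 (mod 2021)
12^16 ≡ 1820^2 = 3312400 ≡ 2002 (mod 2021)
12^32 ≡ 2002^2 = 4008004 ≡ 361 (mod 2021)
12^64 ≡ 361^2 = 130321 ≡ 977 (mod 2021)
12^128 ≡ 977^2 = 954529 ≡ 617 (mod 2021)
12^256 ≡ 617^2 = 380689 ≡ 741 (mod 2021)
12^512 ≡ 741^2 = 549081 ≡ 1390 (mod 2021)
12^1024 ≡ 1390^2 = 1932100 ≡ 24 (mod 2021)
2020 = 1024 + 512 + 256 + 128 + 64 + 32 + 4 in binary powers of 2.
So 12^2020 ≡ 24 · 1390 · 741 · 617 · 977 · 361 · 526 ≡ 397 (mod 2021).
Since 397 ≠ 1, base 12 is a Fermat witness: 2021 is composite.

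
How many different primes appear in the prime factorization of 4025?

3

4025 = 5^2 · 161
161 = 7 · 23
4025 = 5^2 · 7 · 23, which has 3 distinct prime factors.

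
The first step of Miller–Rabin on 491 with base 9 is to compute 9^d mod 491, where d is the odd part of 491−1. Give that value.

1

491 − 1 = 490 = 2^1 · 245, so d = 245.
9^1 ≡ 9 (mod 491)
9^2 ≡ 9^2 = 81 ≡ 81 (mod 491)
9^4 ≡ 81^2 = 6561 ≡ 178 (mod 491)
9^8 ≡ 178^2 = 31684 ≡ 260 (mod 491)
9^16 ≡ 260^2 = 67600 ≡ 333 (mod 491)
9^32 ≡ 333^2 = 110889 ≡ 414 (mod 491)
9^64 ≡ 414^2 = 171396 ≡ 37 (mod 491)
9^128 ≡ 37^2 = 1369 ≡ 387 (mod 491)
245 = 128 + 64 + 32 + 16 + 4 + 1 in binary powers of 2.
So 9^245 ≡ 387 · 37 · 414 · 333 · 178 · 9 ≡ 1 (mod 491).
Since 9^d ≡ 1 (mod 491), base 9 does not prove 491 composite.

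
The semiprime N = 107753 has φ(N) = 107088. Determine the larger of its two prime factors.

389

φ(n) = (p−1)(q−1) = n − (p+q) + 1, so p + q = 107753 − 107088 + 1 = 666.
p and q are the roots of t² − 666t + 107753 = 0.
Discriminant: 666² − 4·107753 = 443556 − 431012 = 12544; √12544 = 112.
q = (666 − 112)/2 = 277, p = (666 + 112)/2 = 389.
Check: 277 · 389 = 107753.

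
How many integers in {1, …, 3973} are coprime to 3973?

3808

Factor: 3973 = 29 · 137.
φ(3973) = (29−1) · (137−1) = 28 · 136 = 3808.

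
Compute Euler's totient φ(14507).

14256

Factor: 14507 = 89 · 163.
φ(14507) = (89−1) · (163−1) = 88 · 162 = 14256.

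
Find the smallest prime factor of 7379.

7379 is odd.
Digit sum 26, not divisible by 3.
Ends in 9: not divisible by 5.
7: 7379 = 7·1054 + 1
11: 7379 = 11·670 + 9
13: 7379 = 13·567 + 8
17: 7379 = 17·434 + 1
19: 7379 = 19·388 + 7
23: 7379 = 23·320 + 19
29: 7379 = 29·254 + 13
31: 7379 = 31·238 + 1
37: 7379 = 37·199 + 16
41: 7379 = 41·179 + 40
43: 7379 = 43·171 + 26
47: 7379 = 47·157

47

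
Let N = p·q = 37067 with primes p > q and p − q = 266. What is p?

Since p = q + 266, we have 37067 = q(q + 266), so q² + 266q − 37067 = 0.
Discriminant: 266² + 4·37067 = 70756 + 148268 = 219024; √219024 = 468.
q = (−266 + 468)/2 = 101, and p = q + 266 = 367.
Check: 101 · 367 = 37067.

367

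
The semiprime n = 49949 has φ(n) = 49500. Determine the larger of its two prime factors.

φ(n) = (p−1)(q−1) = n − (p+q) + 1, so p + q = 49949 − 49500 + 1 = 450.
p and q are the roots of t² − 450t + 49949 = 0.
Discriminant: 450² − 4·49949 = 202500 − 199796 = 2704; √2704 = 52.
q = (450 − 52)/2 = 199, p = (450 + 52)/2 = 251.
Check: 199 · 251 = 49949.

251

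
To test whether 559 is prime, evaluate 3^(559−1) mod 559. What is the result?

3^1 ≡ 3 (mod 559)
3^2 ≡ 3^2 = 9 ≡ 9 (mod 559)
3^4 ≡ 9^2 = 81 ≡ 81 (mod 559)
3^8 ≡ 81^2 = 6561 ≡ 412 (mod 559)
3^16 ≡ 412^2 = 169744 ≡ 367 (mod 559)
3^32 ≡ 367^2 = 134689 ≡ 529 (mod 559)
3^64 ≡ 529^2 = 279841 ≡ 341 (mod 559)
3^128 ≡ 341^2 = 116281 ≡ 9 (mod 559)
3^256 ≡ 9^2 = 81 ≡ 81 (mod 559)
3^512 ≡ 81^2 = 6561 ≡ 412 (mod 559)
558 = 512 + 32 + 8 + 4 + 2 in binary powers of 2.
So 3^558 ≡ 412 · 529 · 412 · 81 · 9 ≡ 391 (mod 559).
Since 391 ≠ 1, base 3 is a Fermat witness: 559 is composite.

391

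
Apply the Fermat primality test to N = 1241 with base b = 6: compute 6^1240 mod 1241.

951

6^1 ≡ 6 (mod 1241)
6^2 ≡ 6^2 = 36 ≡ 36 (mod 1241)
6^4 ≡ 36^2 = 1296 ≡ 55 (mod 1241)
6^8 ≡ 55^2 = 3025 ≡ 543 (mod 1241)
6^16 ≡ 543^2 = 294849 ≡ 732 (mod 1241)
6^32 ≡ 732^2 = 535824 ≡ 953 (mod 1241)
6^64 ≡ 953^2 = 908209 ≡ 1038 (mod 1241)
6^128 ≡ 1038^2 = 1077444 ≡ 256 (mod 1241)
6^256 ≡ 256^2 = 65536 ≡ 1004 (mod 1241)
6^512 ≡ 1004^2 = 1008016 ≡ 324 (mod 1241)
6^1024 ≡ 324^2 = 104976 ≡ 732 (mod 1241)
1240 = 1024 + 128 + 64 + 16 + 8 in binary powers of 2.
So 6^1240 ≡ 732 · 256 · 1038 · 732 · 543 ≡ 951 (mod 1241).
Since 951 ≠ 1, base 6 is a Fermat witness: 1241 is composite.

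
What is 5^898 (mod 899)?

315

5^1 ≡ 5 (mod 899)
5^2 ≡ 5^2 = 25 ≡ 25 (mod 899)
5^4 ≡ 25^2 = 625 ≡ 625 (mod 899)
5^8 ≡ 625^2 = 390625 ≡ 459 (mod 899)
5^16 ≡ 459^2 = 210681 ≡ 315 (mod 899)
5^32 ≡ 315^2 = 99225 ≡ 335 (mod 899)
5^64 ≡ 335^2 = 112225 ≡ 749 (mod 899)
5^128 ≡ 749^2 = 561001 ≡ 25 (mod 899)
5^256 ≡ 25^2 = 625 ≡ 625 (mod 899)
5^512 ≡ 625^2 = 390625 ≡ 459 (mod 899)
898 = 512 + 256 + 128 + 2 in binary powers of 2.
So 5^898 ≡ 459 · 625 · 25 · 25 ≡ 315 (mod 899).
Since 315 ≠ 1, base 5 is a Fermat witness: 899 is composite.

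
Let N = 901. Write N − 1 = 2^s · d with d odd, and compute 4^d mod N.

901 − 1 = 900 = 2^2 · 225, so d = 225.
4^1 ≡ 4 (mod 901)
4^2 ≡ 4^2 = 16 ≡ 16 (mod 901)
4^4 ≡ 16^2 = 256 ≡ 256 (mod 901)
4^8 ≡ 256^2 = 65536 ≡ 664 (mod 901)
4^16 ≡ 664^2 = 440896 ≡ 307 (mod 901)
4^32 ≡ 307^2 = 94249 ≡ 545 (mod 901)
4^64 ≡ 545^2 = 297025 ≡ 596 (mod 901)
4^128 ≡ 596^2 = 355216 ≡ 222 (mod 901)
225 = 128 + 64 + 32 + 1 in binary powers of 2.
So 4^225 ≡ 222 · 596 · 545 · 4 ≡ 327 (mod 901).
Squaring chain: 327 → 611; never reaches −1, so base 4 is a Miller–Rabin witness that 901 is composite.

327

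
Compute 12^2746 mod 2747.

12^1 ≡ 12 (mod 2747)
12^2 ≡ 12^2 = 144 ≡ 144 (mod 2747)
12^4 ≡ 144^2 = 20736 ≡ 1507 (mod 2747)
12^8 ≡ 1507^2 = 2271049 ≡ 2027 (mod 2747)
12^16 ≡ 2027^2 = 4108729 ≡ 1964 (mod 2747)
12^32 ≡ 1964^2 = 3857296 ≡ 508 (mod 2747)
12^64 ≡ 508^2 = 258064 ≡ 2593 (mod 2747)
12^128 ≡ 2593^2 = 6723649 ≡ 1740 (mod 2747)
12^256 ≡ 1740^2 = 3027600 ≡ 406 (mod 2747)
12^512 ≡ 406^2 = 164836 ≡ 16 (mod 2747)
12^1024 ≡ 16^2 = 256 ≡ 256 (mod 2747)
12^2048 ≡ 256^2 = 65536 ≡ 2355 (mod 2747)
2746 = 2048 + 512 + 128 + 32 + 16 + 8 + 2 in binary powers of 2.
So 12^2746 ≡ 2355 · 16 · 1740 · 508 · 1964 · 2027 · 144 ≡ 2137 (mod 2747).
Since 2137 ≠ 1, base 12 is a Fermat witness: 2747 is composite.

2137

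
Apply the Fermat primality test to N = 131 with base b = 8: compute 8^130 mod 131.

1

8^1 ≡ 8 (mod 131)
8^2 ≡ 8^2 = 64 ≡ 64 (mod 131)
8^4 ≡ 64^2 = 4096 ≡ 35 (mod 131)
8^8 ≡ 35^2 = 1225 ≡ 46 (mod 131)
8^16 ≡ 46^2 = 2116 ≡ 20 (mod 131)
8^32 ≡ 20^2 = 400 ≡ 7 (mod 131)
8^64 ≡ 7^2 = 49 ≡ 49 (mod 131)
8^128 ≡ 49^2 = 2401 ≡ 43 (mod 131)
130 = 128 + 2 in binary powers of 2.
So 8^130 ≡ 43 · 64 ≡ 1 (mod 131).
Since the result is 1, base 8 gives no evidence that 131 is composite.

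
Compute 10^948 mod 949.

10^1 ≡ 10 (mod 949)
10^2 ≡ 10^2 = 100 ≡ 100 (mod 949)
10^4 ≡ 100^2 = 10000 ≡ 510 (mod 949)
10^8 ≡ 510^2 = 260100 ≡ 74 (mod 949)
10^16 ≡ 74^2 = 5476 ≡ 731 (mod 949)
10^32 ≡ 731^2 = 534361 ≡ 74 (mod 949)
10^64 ≡ 74^2 = 5476 ≡ 731 (mod 949)
10^128 ≡ 731^2 = 534361 ≡ 74 (mod 949)
10^256 ≡ 74^2 = 5476 ≡ 731 (mod 949)
10^512 ≡ 731^2 = 534361 ≡ 74 (mod 949)
948 = 512 + 256 + 128 + 32 + 16 + 4 in binary powers of 2.
So 10^948 ≡ 74 · 731 · 74 · 74 · 731 · 510 ≡ 729 (mod 949).
Since 729 ≠ 1, base 10 is a Fermat witness: 949 is composite.

729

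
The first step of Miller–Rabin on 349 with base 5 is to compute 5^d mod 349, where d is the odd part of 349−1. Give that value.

348

349 − 1 = 348 = 2^2 · 87, so d = 87.
5^1 ≡ 5 (mod 349)
5^2 ≡ 5^2 = 25 ≡ 25 (mod 349)
5^4 ≡ 25^2 = 625 ≡ 276 (mod 349)
5^8 ≡ 276^2 = 76176 ≡ 94 (mod 349)
5^16 ≡ 94^2 = 8836 ≡ 111 (mod 349)
5^32 ≡ 111^2 = 12321 ≡ 106 (mod 349)
5^64 ≡ 106^2 = 11236 ≡ 68 (mod 349)
87 = 64 + 16 + 4 + 2 + 1 in binary powers of 2.
So 5^87 ≡ 68 · 111 · 276 · 25 · 5 ≡ 348 (mod 349).
Since 5^d ≡ 348 (mod 349), base 5 does not prove 349 composite.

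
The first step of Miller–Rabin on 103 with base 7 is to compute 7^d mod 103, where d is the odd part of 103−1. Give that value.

1

103 − 1 = 102 = 2^1 · 51, so d = 51.
7^1 ≡ 7 (mod 103)
7^2 ≡ 7^2 = 49 ≡ 49 (mod 103)
7^4 ≡ 49^2 = 2401 ≡ 32 (mod 103)
7^8 ≡ 32^2 = 1024 ≡ 97 (mod 103)
7^16 ≡ 97^2 = 9409 ≡ 36 (mod 103)
7^32 ≡ 36^2 = 1296 ≡ 60 (mod 103)
51 = 32 + 16 + 2 + 1 in binary powers of 2.
So 7^51 ≡ 60 · 36 · 49 · 7 ≡ 1 (mod 103).
Since 7^d ≡ 1 (mod 103), base 7 does not prove 103 composite.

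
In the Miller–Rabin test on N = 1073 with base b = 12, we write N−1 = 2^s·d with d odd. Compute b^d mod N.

423

1073 − 1 = 1072 = 2^4 · 67, so d = 67.
12^1 ≡ 12 (mod 1073)
12^2 ≡ 12^2 = 144 ≡ 144 (mod 1073)
12^4 ≡ 144^2 = 20736 ≡ 349 (mod 1073)
12^8 ≡ 349^2 = 121801 ≡ 552 (mod 1073)
12^16 ≡ 552^2 = 304704 ≡ 1045 (mod 1073)
12^32 ≡ 1045^2 = 1092025 ≡ 784 (mod 1073)
12^64 ≡ 784^2 = 614656 ≡ 900 (mod 1073)
67 = 64 + 2 + 1 in binary powers of 2.
So 12^67 ≡ 900 · 144 · 12 ≡ 423 (mod 1073).
Squaring chain: 423 → 811 → 1045 → 784; never reaches −1, so base 12 is a Miller–Rabin witness that 1073 is composite.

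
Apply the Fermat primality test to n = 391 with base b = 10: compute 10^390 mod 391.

349

10^1 ≡ 10 (mod 391)
10^2 ≡ 10^2 = 100 ≡ 100 (mod 391)
10^4 ≡ 100^2 = 10000 ≡ 225 (mod 391)
10^8 ≡ 225^2 = 50625 ≡ 186 (mod 391)
10^16 ≡ 186^2 = 34596 ≡ 188 (mod 391)
10^32 ≡ 188^2 = 35344 ≡ 154 (mod 391)
10^64 ≡ 154^2 = 23716 ≡ 256 (mod 391)
10^128 ≡ 256^2 = 65536 ≡ 239 (mod 391)
10^256 ≡ 239^2 = 57121 ≡ 35 (mod 391)
390 = 256 + 128 + 4 + 2 in binary powers of 2.
So 10^390 ≡ 35 · 239 · 225 · 100 ≡ 349 (mod 391).
Since 349 ≠ 1, base 10 is a Fermat witness: 391 is composite.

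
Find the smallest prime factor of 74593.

97

74593 is odd.
Digit sum 28, not divisible by 3.
Ends in 3: not divisible by 5.
7: 74593 = 7·10656 + 1
11: 74593 = 11·6781 + 2
13: 74593 = 13·5737 + 12
17: 74593 = 17·4387 + 14
19: 74593 = 19·3925 + 18
23: 74593 = 23·3243 + 4
29: 74593 = 29·2572 + 5
31: 74593 = 31·2406 + 7
37: 74593 = 37·2016 + 1
41: 74593 = 41·1819 + 14
43: 74593 = 43·1734 + 31
47: 74593 = 47·1587 + 4
53: 74593 = 53·1407 + 22
59: 74593 = 59·1264 + 17
61: 74593 = 61·1222 + 51
67: 74593 = 67·1113 + 22
71: 74593 = 71·1050 + 43
73: 74593 = 73·1021 + 60
79: 74593 = 79·944 + 17
83: 74593 = 83·898 + 59
89: 74593 = 89·838 + 11
97: 74593 = 97·769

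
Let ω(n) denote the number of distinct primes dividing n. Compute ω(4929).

4929 = 3 · 1643
1643 = 31 · 53
4929 = 3 · 31 · 53, which has 3 distinct prime factors.

3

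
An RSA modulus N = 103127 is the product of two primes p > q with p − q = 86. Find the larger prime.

367

Since p = q + 86, we have 103127 = q(q + 86), so q² + 86q − 103127 = 0.
Discriminant: 86² + 4·103127 = 7396 + 412508 = 419904; √419904 = 648.
q = (−86 + 648)/2 = 281, and p = q + 86 = 367.
Check: 281 · 367 = 103127.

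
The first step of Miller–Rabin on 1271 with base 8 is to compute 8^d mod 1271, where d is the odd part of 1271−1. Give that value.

1271 − 1 = 1270 = 2^1 · 635, so d = 635.
8^1 ≡ 8 (mod 1271)
8^2 ≡ 8^2 = 64 ≡ 64 (mod 1271)
8^4 ≡ 64^2 = 4096 ≡ 283 (mod 1271)
8^8 ≡ 283^2 = 80089 ≡ 16 (mod 1271)
8^16 ≡ 16^2 = 256 ≡ 256 (mod 1271)
8^32 ≡ 256^2 = 65536 ≡ 715 (mod 1271)
8^64 ≡ 715^2 = 511225 ≡ 283 (mod 1271)
8^128 ≡ 283^2 = 80089 ≡ 16 (mod 1271)
8^256 ≡ 16^2 = 256 ≡ 256 (mod 1271)
8^512 ≡ 256^2 = 65536 ≡ 715 (mod 1271)
635 = 512 + 64 + 32 + 16 + 8 + 2 + 1 in binary powers of 2.
So 8^635 ≡ 715 · 283 · 715 · 256 · 16 · 64 · 8 ≡ 32 (mod 1271).
Squaring chain: 32; never reaches −1, so base 8 is a Miller–Rabin witness that 1271 is composite.

32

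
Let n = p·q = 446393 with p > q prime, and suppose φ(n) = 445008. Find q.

509

φ(n) = (p−1)(q−1) = n − (p+q) + 1, so p + q = 446393 − 445008 + 1 = 1386.
p and q are the roots of t² − 1386t + 446393 = 0.
Discriminant: 1386² − 4·446393 = 1920996 − 1785572 = 135424; √135424 = 368.
q = (1386 − 368)/2 = 509, p = (1386 + 368)/2 = 877.
Check: 509 · 877 = 446393.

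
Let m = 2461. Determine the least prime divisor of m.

23

2461 is odd.
Digit sum 13, not divisible by 3.
Ends in 1: not divisible by 5.
7: 2461 = 7·351 + 4
11: 2461 = 11·223 + 8
13: 2461 = 13·189 + 4
17: 2461 = 17·144 + 13
19: 2461 = 19·129 + 10
23: 2461 = 23·107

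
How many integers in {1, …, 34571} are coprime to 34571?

34200

Factor: 34571 = 181 · 191.
φ(34571) = (181−1) · (191−1) = 180 · 190 = 34200.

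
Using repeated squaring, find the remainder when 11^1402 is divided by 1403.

731

11^1 ≡ 11 (mod 1403)
11^2 ≡ 11^2 = 121 ≡ 121 (mod 1403)
11^4 ≡ 121^2 = 14641 ≡ 611 (mod 1403)
11^8 ≡ 611^2 = 373321 ≡ 123 (mod 1403)
11^16 ≡ 123^2 = 15129 ≡ 1099 (mod 1403)
11^32 ≡ 1099^2 = 1207801 ≡ 1221 (mod 1403)
11^64 ≡ 1221^2 = 1490841 ≡ 855 (mod 1403)
11^128 ≡ 855^2 = 731025 ≡ 62 (mod 1403)
11^256 ≡ 62^2 = 3844 ≡ 1038 (mod 1403)
11^512 ≡ 1038^2 = 1077444 ≡ 1343 (mod 1403)
11^1024 ≡ 1343^2 = 1803649 ≡ 794 (mod 1403)
1402 = 1024 + 256 + 64 + 32 + 16 + 8 + 2 in binary powers of 2.
So 11^1402 ≡ 794 · 1038 · 855 · 1221 · 1099 · 123 · 121 ≡ 731 (mod 1403).
Since 731 ≠ 1, base 11 is a Fermat witness: 1403 is composite.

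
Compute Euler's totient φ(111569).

Factor: 111569 = 31 · 59 · 61.
φ(111569) = (31−1) · (59−1) · (61−1) = 30 · 58 · 60 = 104400.

104400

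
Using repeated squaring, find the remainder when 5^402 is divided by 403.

311

5^1 ≡ 5 (mod 403)
5^2 ≡ 5^2 = 25 ≡ 25 (mod 403)
5^4 ≡ 25^2 = 625 ≡ 222 (mod 403)
5^8 ≡ 222^2 = 49284 ≡ 118 (mod 403)
5^16 ≡ 118^2 = 13924 ≡ 222 (mod 403)
5^32 ≡ 222^2 = 49284 ≡ 118 (mod 403)
5^64 ≡ 118^2 = 13924 ≡ 222 (mod 403)
5^128 ≡ 222^2 = 49284 ≡ 118 (mod 403)
5^256 ≡ 118^2 = 13924 ≡ 222 (mod 403)
402 = 256 + 128 + 16 + 2 in binary powers of 2.
So 5^402 ≡ 222 · 118 · 222 · 25 ≡ 311 (mod 403).
Since 311 ≠ 1, base 5 is a Fermat witness: 403 is composite.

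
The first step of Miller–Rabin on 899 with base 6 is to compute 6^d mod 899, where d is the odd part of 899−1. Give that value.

615

899 − 1 = 898 = 2^1 · 449, so d = 449.
6^1 ≡ 6 (mod 899)
6^2 ≡ 6^2 = 36 ≡ 36 (mod 899)
6^4 ≡ 36^2 = 1296 ≡ 397 (mod 899)
6^8 ≡ 397^2 = 157609 ≡ 284 (mod 899)
6^16 ≡ 284^2 = 80656 ≡ 645 (mod 899)
6^32 ≡ 645^2 = 416025 ≡ 687 (mod 899)
6^64 ≡ 687^2 = 471969 ≡ 893 (mod 899)
6^128 ≡ 893^2 = 797449 ≡ 36 (mod 899)
6^256 ≡ 36^2 = 1296 ≡ 397 (mod 899)
449 = 256 + 128 + 64 + 1 in binary powers of 2.
So 6^449 ≡ 397 · 36 · 893 · 6 ≡ 615 (mod 899).
Squaring chain: 615; never reaches −1, so base 6 is a Miller–Rabin witness that 899 is composite.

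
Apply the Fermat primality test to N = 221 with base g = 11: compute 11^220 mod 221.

11^1 ≡ 11 (mod 221)
11^2 ≡ 11^2 = 121 ≡ 121 (mod 221)
11^4 ≡ 121^2 = 14641 ≡ 55 (mod 221)
11^8 ≡ 55^2 = 3025 ≡ 152 (mod 221)
11^16 ≡ 152^2 = 23104 ≡ 120 (mod 221)
11^32 ≡ 120^2 = 14400 ≡ 35 (mod 221)
11^64 ≡ 35^2 = 1225 ≡ 120 (mod 221)
11^128 ≡ 120^2 = 14400 ≡ 35 (mod 221)
220 = 128 + 64 + 16 + 8 + 4 in binary powers of 2.
So 11^220 ≡ 35 · 120 · 120 · 152 · 55 ≡ 81 (mod 221).
Since 81 ≠ 1, base 11 is a Fermat witness: 221 is composite.

81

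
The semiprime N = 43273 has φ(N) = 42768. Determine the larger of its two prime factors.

φ(n) = (p−1)(q−1) = n − (p+q) + 1, so p + q = 43273 − 42768 + 1 = 506.
p and q are the roots of t² − 506t + 43273 = 0.
Discriminant: 506² − 4·43273 = 256036 − 173092 = 82944; √82944 = 288.
q = (506 − 288)/2 = 109, p = (506 + 288)/2 = 397.
Check: 109 · 397 = 43273.

397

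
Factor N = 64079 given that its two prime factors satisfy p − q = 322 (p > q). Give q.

Since p = q + 322, we have 64079 = q(q + 322), so q² + 322q − 64079 = 0.
Discriminant: 322² + 4·64079 = 103684 + 256316 = 360000; √360000 = 600.
q = (−322 + 600)/2 = 139, and p = q + 322 = 461.
Check: 139 · 461 = 64079.

139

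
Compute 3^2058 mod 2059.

3^1 ≡ 3 (mod 2059)
3^2 ≡ 3^2 = 9 ≡ 9 (mod 2059)
3^4 ≡ 9^2 = 81 ≡ 81 (mod 2059)
3^8 ≡ 81^2 = 6561 ≡ 384 (mod 2059)
3^16 ≡ 384^2 = 147456 ≡ 1267 (mod 2059)
3^32 ≡ 1267^2 = 1605289 ≡ 1328 (mod 2059)
3^64 ≡ 1328^2 = 1763584 ≡ 1080 (mod 2059)
3^128 ≡ 1080^2 = 1166400 ≡ 1006 (mod 2059)
3^256 ≡ 1006^2 = 1012036 ≡ 1067 (mod 2059)
3^512 ≡ 1067^2 = 1138489 ≡ 1921 (mod 2059)
3^1024 ≡ 1921^2 = 3690241 ≡ 513 (mod 2059)
3^2048 ≡ 513^2 = 263169 ≡ 1676 (mod 2059)
2058 = 2048 + 8 + 2 in binary powers of 2.
So 3^2058 ≡ 1676 · 384 · 9 ≡ 289 (mod 2059).
Since 289 ≠ 1, base 3 is a Fermat witness: 2059 is composite.

289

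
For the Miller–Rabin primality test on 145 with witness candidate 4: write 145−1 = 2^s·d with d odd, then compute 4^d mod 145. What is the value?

145 − 1 = 144 = 2^4 · 9, so d = 9.
4^1 ≡ 4 (mod 145)
4^2 ≡ 4^2 = 16 ≡ 16 (mod 145)
4^4 ≡ 16^2 = 256 ≡ 111 (mod 145)
4^8 ≡ 111^2 = 12321 ≡ 141 (mod 145)
9 = 8 + 1 in binary powers of 2.
So 4^9 ≡ 141 · 4 ≡ 129 (mod 145).
Squaring chain: 129 → 111 → 141 → 16; never reaches −1, so base 4 is a Miller–Rabin witness that 145 is composite.

129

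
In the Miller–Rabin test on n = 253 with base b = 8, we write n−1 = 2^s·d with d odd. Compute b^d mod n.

253 − 1 = 252 = 2^2 · 63, so d = 63.
8^1 ≡ 8 (mod 253)
8^2 ≡ 8^2 = 64 ≡ 64 (mod 253)
8^4 ≡ 64^2 = 4096 ≡ 48 (mod 253)
8^8 ≡ 48^2 = 2304 ≡ 27 (mod 253)
8^16 ≡ 27^2 = 729 ≡ 223 (mod 253)
8^32 ≡ 223^2 = 49729 ≡ 141 (mod 253)
63 = 32 + 16 + 8 + 4 + 2 + 1 in binary powers of 2.
So 8^63 ≡ 141 · 223 · 27 · 48 · 64 · 8 ≡ 50 (mod 253).
Squaring chain: 50 → 223; never reaches −1, so base 8 is a Miller–Rabin witness that 253 is composite.

50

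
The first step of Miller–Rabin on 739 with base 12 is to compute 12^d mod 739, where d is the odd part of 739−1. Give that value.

738

739 − 1 = 738 = 2^1 · 369, so d = 369.
12^1 ≡ 12 (mod 739)
12^2 ≡ 12^2 = 144 ≡ 144 (mod 739)
12^4 ≡ 144^2 = 20736 ≡ 44 (mod 739)
12^8 ≡ 44^2 = 1936 ≡ 458 (mod 739)
12^16 ≡ 458^2 = 209764 ≡ 627 (mod 739)
12^32 ≡ 627^2 = 393129 ≡ 720 (mod 739)
12^64 ≡ 720^2 = 518400 ≡ 361 (mod 739)
12^128 ≡ 361^2 = 130321 ≡ 257 (mod 739)
12^256 ≡ 257^2 = 66049 ≡ 278 (mod 739)
369 = 256 + 64 + 32 + 16 + 1 in binary powers of 2.
So 12^369 ≡ 278 · 361 · 720 · 627 · 12 ≡ 738 (mod 739).
Since 12^d ≡ 738 (mod 739), base 12 does not prove 739 composite.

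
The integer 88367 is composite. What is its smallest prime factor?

88367 is odd.
Digit sum 32, not divisible by 3.
Ends in 7: not divisible by 5.
7: 88367 = 7·12623 + 6
11: 88367 = 11·8033 + 4
13: 88367 = 13·6797 + 6
17: 88367 = 17·5198 + 1
19: 88367 = 19·4650 + 17
23: 88367 = 23·3842 + 1
29: 88367 = 29·3047 + 4
31: 88367 = 31·2850 + 17
37: 88367 = 37·2388 + 11
41: 88367 = 41·2155 + 12
43: 88367 = 43·2055 + 2
47: 88367 = 47·1880 + 7
53: 88367 = 53·1667 + 16
59: 88367 = 59·1497 + 44
61: 88367 = 61·1448 + 39
67: 88367 = 67·1318 + 61
71: 88367 = 71·1244 + 43
73: 88367 = 73·1210 + 37
79: 88367 = 79·1118 + 45
83: 88367 = 83·1064 + 55
89: 88367 = 89·992 + 79
97: 88367 = 97·911

97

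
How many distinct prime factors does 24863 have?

24863 = 23^2 · 47
24863 = 23^2 · 47, which has 2 distinct prime factors.

2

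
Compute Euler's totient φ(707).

600

Factor: 707 = 7 · 101.
φ(707) = (7−1) · (101−1) = 6 · 100 = 600.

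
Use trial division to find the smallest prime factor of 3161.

3161 is odd.
Digit sum 11, not divisible by 3.
Ends in 1: not divisible by 5.
7: 3161 = 7·451 + 4
11: 3161 = 11·287 + 4
13: 3161 = 13·243 + 2
17: 3161 = 17·185 + 16
19: 3161 = 19·166 + 7
23: 3161 = 23·137 + 10
29: 3161 = 29·109

29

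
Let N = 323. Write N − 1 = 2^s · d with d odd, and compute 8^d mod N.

323 − 1 = 322 = 2^1 · 161, so d = 161.
8^1 ≡ 8 (mod 323)
8^2 ≡ 8^2 = 64 ≡ 64 (mod 323)
8^4 ≡ 64^2 = 4096 ≡ 220 (mod 323)
8^8 ≡ 220^2 = 48400 ≡ 273 (mod 323)
8^16 ≡ 273^2 = 74529 ≡ 239 (mod 323)
8^32 ≡ 239^2 = 57121 ≡ 273 (mod 323)
8^64 ≡ 273^2 = 74529 ≡ 239 (mod 323)
8^128 ≡ 239^2 = 57121 ≡ 273 (mod 323)
161 = 128 + 32 + 1 in binary powers of 2.
So 8^161 ≡ 273 · 273 · 8 ≡ 297 (mod 323).
Squaring chain: 297; never reaches −1, so base 8 is a Miller–Rabin witness that 323 is composite.

297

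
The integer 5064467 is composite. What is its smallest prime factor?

5064467 is odd.
Digit sum 32, not divisible by 3.
Ends in 7: not divisible by 5.
7: 5064467 = 7·723495 + 2
11: 5064467 = 11·460406 + 1
13: 5064467 = 13·389574 + 5
17: 5064467 = 17·297909 + 14
19: 5064467 = 19·266550 + 17
23: 5064467 = 23·220194 + 5
29: 5064467 = 29·174636 + 23
31: 5064467 = 31·163369 + 28
37: 5064467 = 37·136877 + 18
41: 5064467 = 41·123523 + 24
43: 5064467 = 43·117778 + 13
47: 5064467 = 47·107754 + 29
53: 5064467 = 53·95555 + 52
59: 5064467 = 59·85838 + 25
61: 5064467 = 61·83024 + 3
67: 5064467 = 67·75589 + 4
71: 5064467 = 71·71330 + 37
73: 5064467 = 73·69376 + 19
79: 5064467 = 79·64107 + 14
83: 5064467 = 83·61017 + 56
89: 5064467 = 89·56904 + 11
97: 5064467 = 97·52211

97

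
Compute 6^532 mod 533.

373

6^1 ≡ 6 (mod 533)
6^2 ≡ 6^2 = 36 ≡ 36 (mod 533)
6^4 ≡ 36^2 = 1296 ≡ 230 (mod 533)
6^8 ≡ 230^2 = 52900 ≡ 133 (mod 533)
6^16 ≡ 133^2 = 17689 ≡ 100 (mod 533)
6^32 ≡ 100^2 = 10000 ≡ 406 (mod 533)
6^64 ≡ 406^2 = 164836 ≡ 139 (mod 533)
6^128 ≡ 139^2 = 19321 ≡ 133 (mod 533)
6^256 ≡ 133^2 = 17689 ≡ 100 (mod 533)
6^512 ≡ 100^2 = 10000 ≡ 406 (mod 533)
532 = 512 + 16 + 4 in binary powers of 2.
So 6^532 ≡ 406 · 100 · 230 ≡ 373 (mod 533).
Since 373 ≠ 1, base 6 is a Fermat witness: 533 is composite.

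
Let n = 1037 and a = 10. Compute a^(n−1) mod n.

10^1 ≡ 10 (mod 1037)
10^2 ≡ 10^2 = 100 ≡ 100 (mod 1037)
10^4 ≡ 100^2 = 10000 ≡ 667 (mod 1037)
10^8 ≡ 667^2 = 444889 ≡ 16 (mod 1037)
10^16 ≡ 16^2 = 256 ≡ 256 (mod 1037)
10^32 ≡ 256^2 = 65536 ≡ 205 (mod 1037)
10^64 ≡ 205^2 = 42025 ≡ 545 (mod 1037)
10^128 ≡ 545^2 = 297025 ≡ 443 (mod 1037)
10^256 ≡ 443^2 = 196249 ≡ 256 (mod 1037)
10^512 ≡ 256^2 = 65536 ≡ 205 (mod 1037)
10^1024 ≡ 205^2 = 42025 ≡ 545 (mod 1037)
1036 = 1024 + 8 + 4 in binary powers of 2.
So 10^1036 ≡ 545 · 16 · 667 ≡ 744 (mod 1037).
Since 744 ≠ 1, base 10 is a Fermat witness: 1037 is composite.

744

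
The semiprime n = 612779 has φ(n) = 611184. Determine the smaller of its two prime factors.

φ(n) = (p−1)(q−1) = n − (p+q) + 1, so p + q = 612779 − 611184 + 1 = 1596.
p and q are the roots of t² − 1596t + 612779 = 0.
Discriminant: 1596² − 4·612779 = 2547216 − 2451116 = 96100; √96100 = 310.
q = (1596 − 310)/2 = 643, p = (1596 + 310)/2 = 953.
Check: 643 · 953 = 612779.

643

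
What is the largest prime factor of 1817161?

1817161 = 23 · 79007
79007 = 41 · 1927
1927 = 41 · 47
47 is prime.
So 1817161 = 23 · 41^2 · 47; the largest prime factor is 47.

47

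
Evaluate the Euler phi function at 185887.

Factor: 185887 = 13 · 79 · 181.
φ(185887) = (13−1) · (79−1) · (181−1) = 12 · 78 · 180 = 168480.

168480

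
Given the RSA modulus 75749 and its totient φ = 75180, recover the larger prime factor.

φ(n) = (p−1)(q−1) = n − (p+q) + 1, so p + q = 75749 − 75180 + 1 = 570.
p and q are the roots of t² − 570t + 75749 = 0.
Discriminant: 570² − 4·75749 = 324900 − 302996 = 21904; √21904 = 148.
q = (570 − 148)/2 = 211, p = (570 + 148)/2 = 359.
Check: 211 · 359 = 75749.

359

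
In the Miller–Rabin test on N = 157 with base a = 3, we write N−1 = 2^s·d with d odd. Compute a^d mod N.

156

157 − 1 = 156 = 2^2 · 39, so d = 39.
3^1 ≡ 3 (mod 157)
3^2 ≡ 3^2 = 9 ≡ 9 (mod 157)
3^4 ≡ 9^2 = 81 ≡ 81 (mod 157)
3^8 ≡ 81^2 = 6561 ≡ 124 (mod 157)
3^16 ≡ 124^2 = 15376 ≡ 147 (mod 157)
3^32 ≡ 147^2 = 21609 ≡ 100 (mod 157)
39 = 32 + 4 + 2 + 1 in binary powers of 2.
So 3^39 ≡ 100 · 81 · 9 · 3 ≡ 156 (mod 157).
Since 3^d ≡ 156 (mod 157), base 3 does not prove 157 composite.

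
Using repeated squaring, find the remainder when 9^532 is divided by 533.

165

9^1 ≡ 9 (mod 533)
9^2 ≡ 9^2 = 81 ≡ 81 (mod 533)
9^4 ≡ 81^2 = 6561 ≡ 165 (mod 533)
9^8 ≡ 165^2 = 27225 ≡ 42 (mod 533)
9^16 ≡ 42^2 = 1764 ≡ 165 (mod 533)
9^32 ≡ 165^2 = 27225 ≡ 42 (mod 533)
9^64 ≡ 42^2 = 1764 ≡ 165 (mod 533)
9^128 ≡ 165^2 = 27225 ≡ 42 (mod 533)
9^256 ≡ 42^2 = 1764 ≡ 165 (mod 533)
9^512 ≡ 165^2 = 27225 ≡ 42 (mod 533)
532 = 512 + 16 + 4 in binary powers of 2.
So 9^532 ≡ 42 · 165 · 165 ≡ 165 (mod 533).
Since 165 ≠ 1, base 9 is a Fermat witness: 533 is composite.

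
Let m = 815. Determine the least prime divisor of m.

5

815 is odd.
Digit sum 14, not divisible by 3.
Ends in 5: divisible by 5.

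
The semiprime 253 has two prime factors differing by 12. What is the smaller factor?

Since p = q + 12, we have 253 = q(q + 12), so q² + 12q − 253 = 0.
Discriminant: 12² + 4·253 = 144 + 1012 = 1156; √1156 = 34.
q = (−12 + 34)/2 = 11, and p = q + 12 = 23.
Check: 11 · 23 = 253.

11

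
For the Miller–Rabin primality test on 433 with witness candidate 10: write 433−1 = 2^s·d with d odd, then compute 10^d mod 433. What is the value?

433 − 1 = 432 = 2^4 · 27, so d = 27.
10^1 ≡ 10 (mod 433)
10^2 ≡ 10^2 = 100 ≡ 100 (mod 433)
10^4 ≡ 100^2 = 10000 ≡ 41 (mod 433)
10^8 ≡ 41^2 = 1681 ≡ 382 (mod 433)
10^16 ≡ 382^2 = 145924 ≡ 3 (mod 433)
27 = 16 + 8 + 2 + 1 in binary powers of 2.
So 10^27 ≡ 3 · 382 · 100 · 10 ≡ 282 (mod 433).
Squaring chain: 282 → 285 → 254 → 432; reaches −1, so base 10 does not prove 433 composite.

282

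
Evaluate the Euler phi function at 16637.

Factor: 16637 = 127 · 131.
φ(16637) = (127−1) · (131−1) = 126 · 130 = 16380.

16380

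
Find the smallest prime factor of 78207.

3

78207 is odd.
Digit sum 24, divisible by 3.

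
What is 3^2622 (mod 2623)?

3^1 ≡ 3 (mod 2623)
3^2 ≡ 3^2 = 9 ≡ 9 (mod 2623)
3^4 ≡ 9^2 = 81 ≡ 81 (mod 2623)
3^8 ≡ 81^2 = 6561 ≡ 1315 (mod 2623)
3^16 ≡ 1315^2 = 1729225 ≡ 668 (mod 2623)
3^32 ≡ 668^2 = 446224 ≡ 314 (mod 2623)
3^64 ≡ 314^2 = 98596 ≡ 1545 (mod 2623)
3^128 ≡ 1545^2 = 2387025 ≡ 95 (mod 2623)
3^256 ≡ 95^2 = 9025 ≡ 1156 (mod 2623)
3^512 ≡ 1156^2 = 1336336 ≡ 1229 (mod 2623)
3^1024 ≡ 1229^2 = 1510441 ≡ 2216 (mod 2623)
3^2048 ≡ 2216^2 = 4910656 ≡ 400 (mod 2623)
2622 = 2048 + 512 + 32 + 16 + 8 + 4 + 2 in binary powers of 2.
So 3^2622 ≡ 400 · 1229 · 314 · 668 · 1315 · 81 · 9 ≡ 680 (mod 2623).
Since 680 ≠ 1, base 3 is a Fermat witness: 2623 is composite.

680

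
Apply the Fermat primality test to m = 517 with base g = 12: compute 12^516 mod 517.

12^1 ≡ 12 (mod 517)
12^2 ≡ 12^2 = 144 ≡ 144 (mod 517)
12^4 ≡ 144^2 = 20736 ≡ 56 (mod 517)
12^8 ≡ 56^2 = 3136 ≡ 34 (mod 517)
12^16 ≡ 34^2 = 1156 ≡ 122 (mod 517)
12^32 ≡ 122^2 = 14884 ≡ 408 (mod 517)
12^64 ≡ 408^2 = 166464 ≡ 507 (mod 517)
12^128 ≡ 507^2 = 257049 ≡ 100 (mod 517)
12^256 ≡ 100^2 = 10000 ≡ 177 (mod 517)
12^512 ≡ 177^2 = 31329 ≡ 309 (mod 517)
516 = 512 + 4 in binary powers of 2.
So 12^516 ≡ 309 · 56 ≡ 243 (mod 517).
Since 243 ≠ 1, base 12 is a Fermat witness: 517 is composite.

243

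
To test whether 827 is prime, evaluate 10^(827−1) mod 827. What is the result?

1

10^1 ≡ 10 (mod 827)
10^2 ≡ 10^2 = 100 ≡ 100 (mod 827)
10^4 ≡ 100^2 = 10000 ≡ 76 (mod 827)
10^8 ≡ 76^2 = 5776 ≡ 814 (mod 827)
10^16 ≡ 814^2 = 662596 ≡ 169 (mod 827)
10^32 ≡ 169^2 = 28561 ≡ 443 (mod 827)
10^64 ≡ 443^2 = 196249 ≡ 250 (mod 827)
10^128 ≡ 250^2 = 62500 ≡ 475 (mod 827)
10^256 ≡ 475^2 = 225625 ≡ 681 (mod 827)
10^512 ≡ 681^2 = 463761 ≡ 641 (mod 827)
826 = 512 + 256 + 32 + 16 + 8 + 2 in binary powers of 2.
So 10^826 ≡ 641 · 681 · 443 · 169 · 814 · 100 ≡ 1 (mod 827).
Since the result is 1, base 10 gives no evidence that 827 is composite.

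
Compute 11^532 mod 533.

11^1 ≡ 11 (mod 533)
11^2 ≡ 11^2 = 121 ≡ 121 (mod 533)
11^4 ≡ 121^2 = 14641 ≡ 250 (mod 533)
11^8 ≡ 250^2 = 62500 ≡ 139 (mod 533)
11^16 ≡ 139^2 = 19321 ≡ 133 (mod 533)
11^32 ≡ 133^2 = 17689 ≡ 100 (mod 533)
11^64 ≡ 100^2 = 10000 ≡ 406 (mod 533)
11^128 ≡ 406^2 = 164836 ≡ 139 (mod 533)
11^256 ≡ 139^2 = 19321 ≡ 133 (mod 533)
11^512 ≡ 133^2 = 17689 ≡ 100 (mod 533)
532 = 512 + 16 + 4 in binary powers of 2.
So 11^532 ≡ 100 · 133 · 250 ≡ 146 (mod 533).
Since 146 ≠ 1, base 11 is a Fermat witness: 533 is composite.

146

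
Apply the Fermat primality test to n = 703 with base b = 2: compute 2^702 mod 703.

628

2^1 ≡ 2 (mod 703)
2^2 ≡ 2^2 = 4 ≡ 4 (mod 703)
2^4 ≡ 4^2 = 16 ≡ 16 (mod 703)
2^8 ≡ 16^2 = 256 ≡ 256 (mod 703)
2^16 ≡ 256^2 = 65536 ≡ 157 (mod 703)
2^32 ≡ 157^2 = 24649 ≡ 44 (mod 703)
2^64 ≡ 44^2 = 1936 ≡ 530 (mod 703)
2^128 ≡ 530^2 = 280900 ≡ 403 (mod 703)
2^256 ≡ 403^2 = 162409 ≡ 16 (mod 703)
2^512 ≡ 16^2 = 256 ≡ 256 (mod 703)
702 = 512 + 128 + 32 + 16 + 8 + 4 + 2 in binary powers of 2.
So 2^702 ≡ 256 · 403 · 44 · 157 · 256 · 16 · 4 ≡ 628 (mod 703).
Since 628 ≠ 1, base 2 is a Fermat witness: 703 is composite.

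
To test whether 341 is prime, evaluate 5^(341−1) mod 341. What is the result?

5^1 ≡ 5 (mod 341)
5^2 ≡ 5^2 = 25 ≡ 25 (mod 341)
5^4 ≡ 25^2 = 625 ≡ 284 (mod 341)
5^8 ≡ 284^2 = 80656 ≡ 180 (mod 341)
5^16 ≡ 180^2 = 32400 ≡ 5 (mod 341)
5^32 ≡ 5^2 = 25 ≡ 25 (mod 341)
5^64 ≡ 25^2 = 625 ≡ 284 (mod 341)
5^128 ≡ 284^2 = 80656 ≡ 180 (mod 341)
5^256 ≡ 180^2 = 32400 ≡ 5 (mod 341)
340 = 256 + 64 + 16 + 4 in binary powers of 2.
So 5^340 ≡ 5 · 284 · 5 · 284 ≡ 67 (mod 341).
Since 67 ≠ 1, base 5 is a Fermat witness: 341 is composite.

67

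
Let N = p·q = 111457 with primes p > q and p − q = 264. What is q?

227

Since p = q + 264, we have 111457 = q(q + 264), so q² + 264q − 111457 = 0.
Discriminant: 264² + 4·111457 = 69696 + 445828 = 515524; √515524 = 718.
q = (−264 + 718)/2 = 227, and p = q + 264 = 491.
Check: 227 · 491 = 111457.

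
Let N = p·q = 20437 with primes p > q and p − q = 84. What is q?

107

Since p = q + 84, we have 20437 = q(q + 84), so q² + 84q − 20437 = 0.
Discriminant: 84² + 4·20437 = 7056 + 81748 = 88804; √88804 = 298.
q = (−84 + 298)/2 = 107, and p = q + 84 = 191.
Check: 107 · 191 = 20437.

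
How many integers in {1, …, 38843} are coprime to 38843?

Factor: 38843 = 7 · 31 · 179.
φ(38843) = (7−1) · (31−1) · (179−1) = 6 · 30 · 178 = 32040.

32040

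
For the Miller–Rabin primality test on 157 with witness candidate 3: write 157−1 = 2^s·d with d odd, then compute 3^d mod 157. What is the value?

157 − 1 = 156 = 2^2 · 39, so d = 39.
3^1 ≡ 3 (mod 157)
3^2 ≡ 3^2 = 9 ≡ 9 (mod 157)
3^4 ≡ 9^2 = 81 ≡ 81 (mod 157)
3^8 ≡ 81^2 = 6561 ≡ 124 (mod 157)
3^16 ≡ 124^2 = 15376 ≡ 147 (mod 157)
3^32 ≡ 147^2 = 21609 ≡ 100 (mod 157)
39 = 32 + 4 + 2 + 1 in binary powers of 2.
So 3^39 ≡ 100 · 81 · 9 · 3 ≡ 156 (mod 157).
Since 3^d ≡ 156 (mod 157), base 3 does not prove 157 composite.

156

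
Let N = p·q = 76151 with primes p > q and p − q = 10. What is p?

Since p = q + 10, we have 76151 = q(q + 10), so q² + 10q − 76151 = 0.
Discriminant: 10² + 4·76151 = 100 + 304604 = 304704; √304704 = 552.
q = (−10 + 552)/2 = 271, and p = q + 10 = 281.
Check: 271 · 281 = 76151.

281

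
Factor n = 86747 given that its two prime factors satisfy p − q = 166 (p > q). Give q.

223

Since p = q + 166, we have 86747 = q(q + 166), so q² + 166q − 86747 = 0.
Discriminant: 166² + 4·86747 = 27556 + 346988 = 374544; √374544 = 612.
q = (−166 + 612)/2 = 223, and p = q + 166 = 389.
Check: 223 · 389 = 86747.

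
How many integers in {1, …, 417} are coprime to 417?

Factor: 417 = 3 · 139.
φ(417) = (3−1) · (139−1) = 2 · 138 = 276.

276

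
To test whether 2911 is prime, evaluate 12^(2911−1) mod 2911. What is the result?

2533

12^1 ≡ 12 (mod 2911)
12^2 ≡ 12^2 = 144 ≡ 144 (mod 2911)
12^4 ≡ 144^2 = 20736 ≡ 359 (mod 2911)
12^8 ≡ 359^2 = 128881 ≡ 797 (mod 2911)
12^16 ≡ 797^2 = 635209 ≡ 611 (mod 2911)
12^32 ≡ 611^2 = 373321 ≡ 713 (mod 2911)
12^64 ≡ 713^2 = 508369 ≡ 1855 (mod 2911)
12^128 ≡ 1855^2 = 3441025 ≡ 223 (mod 2911)
12^256 ≡ 223^2 = 49729 ≡ 242 (mod 2911)
12^512 ≡ 242^2 = 58564 ≡ 344 (mod 2911)
12^1024 ≡ 344^2 = 118336 ≡ 1896 (mod 2911)
12^2048 ≡ 1896^2 = 3594816 ≡ 2642 (mod 2911)
2910 = 2048 + 512 + 256 + 64 + 16 + 8 + 4 + 2 in binary powers of 2.
So 12^2910 ≡ 2642 · 344 · 242 · 1855 · 611 · 797 · 359 · 144 ≡ 2533 (mod 2911).
Since 2533 ≠ 1, base 12 is a Fermat witness: 2911 is composite.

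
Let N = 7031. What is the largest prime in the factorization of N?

89

7031 = 79 · 89
89 is prime.
So 7031 = 79 · 89; the largest prime factor is 89.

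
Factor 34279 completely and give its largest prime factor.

34279 = 7 · 4897
4897 = 59 · 83
83 is prime.
So 34279 = 7 · 59 · 83; the largest prime factor is 83.

83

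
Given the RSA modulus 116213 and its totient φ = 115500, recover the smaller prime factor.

φ(n) = (p−1)(q−1) = n − (p+q) + 1, so p + q = 116213 − 115500 + 1 = 714.
p and q are the roots of t² − 714t + 116213 = 0.
Discriminant: 714² − 4·116213 = 509796 − 464852 = 44944; √44944 = 212.
q = (714 − 212)/2 = 251, p = (714 + 212)/2 = 463.
Check: 251 · 463 = 116213.

251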